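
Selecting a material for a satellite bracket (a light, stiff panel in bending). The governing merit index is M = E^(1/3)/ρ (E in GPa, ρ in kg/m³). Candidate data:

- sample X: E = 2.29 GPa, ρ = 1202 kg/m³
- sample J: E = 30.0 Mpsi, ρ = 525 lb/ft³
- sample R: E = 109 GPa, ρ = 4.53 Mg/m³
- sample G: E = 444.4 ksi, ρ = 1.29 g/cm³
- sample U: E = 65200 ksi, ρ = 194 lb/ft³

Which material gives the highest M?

Convert each candidate to consistent units, then evaluate M:
  sample X: E = 2.290 GPa, ρ = 1202 kg/m³
  sample J: E = 206.8 GPa, ρ = 8410 kg/m³
  sample R: E = 109.0 GPa, ρ = 4530 kg/m³
  sample G: E = 3.064 GPa, ρ = 1290 kg/m³
  sample U: E = 449.5 GPa, ρ = 3108 kg/m³
  sample U: M = 2.47×10⁻³
  sample G: M = 1.13×10⁻³
  sample X: M = 1.10×10⁻³
  sample R: M = 1.05×10⁻³
  sample J: M = 0.703×10⁻³
Sample U ranks first.

sample U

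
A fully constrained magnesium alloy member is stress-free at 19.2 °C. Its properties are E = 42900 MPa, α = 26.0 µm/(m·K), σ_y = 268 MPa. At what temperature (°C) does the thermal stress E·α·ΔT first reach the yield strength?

259 °C

E = 42900 MPa = 42.90 GPa.
E·α·ΔT = 268.0 MPa ⇒ ΔT = 268.0 / (42.90×10³ × 26.0×10⁻⁶) = 240.3 K.
T = 19.2 + 240.3 = 259.5 °C.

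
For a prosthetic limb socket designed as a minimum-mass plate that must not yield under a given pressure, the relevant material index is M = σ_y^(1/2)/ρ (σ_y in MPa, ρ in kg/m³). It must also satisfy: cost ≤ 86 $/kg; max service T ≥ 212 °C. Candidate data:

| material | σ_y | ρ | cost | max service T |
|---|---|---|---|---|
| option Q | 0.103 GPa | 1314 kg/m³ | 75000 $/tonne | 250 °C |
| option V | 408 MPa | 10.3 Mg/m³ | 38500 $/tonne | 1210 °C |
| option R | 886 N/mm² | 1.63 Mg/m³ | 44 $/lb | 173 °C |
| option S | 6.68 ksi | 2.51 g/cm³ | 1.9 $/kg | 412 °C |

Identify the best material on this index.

Screen on constraints: cost ≤ 86 $/kg; max service T ≥ 212 °C. Survivors: option Q, option V, option S.
After converting to SI:
  option Q: σ_y = 103.0 MPa, ρ = 1314 kg/m³
  option V: σ_y = 408.0 MPa, ρ = 10300 kg/m³
  option S: σ_y = 46.06 MPa, ρ = 2510 kg/m³
  option Q: M = 7.72×10⁻³
  option S: M = 2.70×10⁻³
  option V: M = 1.96×10⁻³
Highest index: option Q.

option Q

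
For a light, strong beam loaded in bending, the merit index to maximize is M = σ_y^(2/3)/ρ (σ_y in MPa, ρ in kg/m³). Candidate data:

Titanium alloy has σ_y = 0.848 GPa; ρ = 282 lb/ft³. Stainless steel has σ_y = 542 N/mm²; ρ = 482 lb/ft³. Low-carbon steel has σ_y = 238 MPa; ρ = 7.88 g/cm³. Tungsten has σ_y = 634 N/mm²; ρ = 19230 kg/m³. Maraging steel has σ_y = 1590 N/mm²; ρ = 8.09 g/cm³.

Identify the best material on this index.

titanium alloy

After converting to SI:
  titanium alloy: σ_y = 848.0 MPa, ρ = 4517 kg/m³
  stainless steel: σ_y = 542.0 MPa, ρ = 7721 kg/m³
  low-carbon steel: σ_y = 238.0 MPa, ρ = 7880 kg/m³
  tungsten: σ_y = 634.0 MPa, ρ = 19230 kg/m³
  maraging steel: σ_y = 1590 MPa, ρ = 8090 kg/m³
  titanium alloy: M = 19.8×10⁻³
  maraging steel: M = 16.8×10⁻³
  stainless steel: M = 8.61×10⁻³
  low-carbon steel: M = 4.87×10⁻³
  tungsten: M = 3.84×10⁻³
Titanium alloy ranks first.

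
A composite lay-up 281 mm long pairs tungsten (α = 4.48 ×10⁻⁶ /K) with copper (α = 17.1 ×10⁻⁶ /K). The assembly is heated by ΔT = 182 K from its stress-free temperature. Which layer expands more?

copper

α(tungsten) = 4.48×10⁻⁶/K vs α(copper) = 17.1×10⁻⁶/K.
Higher α expands more for the same ΔT: copper.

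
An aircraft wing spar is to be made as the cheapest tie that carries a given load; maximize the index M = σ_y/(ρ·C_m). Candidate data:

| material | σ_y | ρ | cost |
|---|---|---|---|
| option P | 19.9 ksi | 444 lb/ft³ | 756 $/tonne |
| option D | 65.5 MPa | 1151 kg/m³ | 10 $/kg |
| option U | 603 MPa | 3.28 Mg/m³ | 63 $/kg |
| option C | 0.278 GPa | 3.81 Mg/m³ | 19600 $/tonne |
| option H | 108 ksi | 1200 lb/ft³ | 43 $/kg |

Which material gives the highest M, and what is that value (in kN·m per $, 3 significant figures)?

option P, M = 25.5 kN·m per $

Normalizing units and computing the index:
  option P: σ_y = 137.2 MPa, ρ = 7112 kg/m³, cost = 0.7560 $/kg
  option D: σ_y = 65.50 MPa, ρ = 1151 kg/m³, cost = 10.00 $/kg
  option U: σ_y = 603.0 MPa, ρ = 3280 kg/m³, cost = 63.00 $/kg
  option C: σ_y = 278.0 MPa, ρ = 3810 kg/m³, cost = 19.60 $/kg
  option H: σ_y = 744.6 MPa, ρ = 19220 kg/m³, cost = 43.00 $/kg
  option P: M = 25.5 kN·m per $
  option D: M = 5.69 kN·m per $
  option C: M = 3.72 kN·m per $
  option U: M = 2.92 kN·m per $
  option H: M = 0.901 kN·m per $
Highest index: option P.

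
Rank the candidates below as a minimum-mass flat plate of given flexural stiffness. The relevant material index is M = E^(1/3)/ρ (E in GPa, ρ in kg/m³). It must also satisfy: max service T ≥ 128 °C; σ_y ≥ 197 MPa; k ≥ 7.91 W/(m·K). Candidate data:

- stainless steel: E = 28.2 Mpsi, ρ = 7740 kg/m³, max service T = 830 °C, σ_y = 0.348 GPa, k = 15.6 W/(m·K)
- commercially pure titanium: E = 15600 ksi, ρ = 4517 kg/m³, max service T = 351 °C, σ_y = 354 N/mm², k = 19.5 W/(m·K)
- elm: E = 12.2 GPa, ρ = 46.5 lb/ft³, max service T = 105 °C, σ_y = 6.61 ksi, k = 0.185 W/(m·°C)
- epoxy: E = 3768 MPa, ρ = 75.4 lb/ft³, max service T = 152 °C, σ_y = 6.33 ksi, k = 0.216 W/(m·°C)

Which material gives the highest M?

commercially pure titanium

Screen on constraints: max service T ≥ 128 °C; σ_y ≥ 197 MPa; k ≥ 7.91 W/(m·K). Survivors: stainless steel, commercially pure titanium.
In SI units:
  stainless steel: E = 194.4 GPa, ρ = 7740 kg/m³
  commercially pure titanium: E = 107.6 GPa, ρ = 4517 kg/m³
  commercially pure titanium: M = 1.05×10⁻³
  stainless steel: M = 0.748×10⁻³
Commercially pure titanium has the largest M.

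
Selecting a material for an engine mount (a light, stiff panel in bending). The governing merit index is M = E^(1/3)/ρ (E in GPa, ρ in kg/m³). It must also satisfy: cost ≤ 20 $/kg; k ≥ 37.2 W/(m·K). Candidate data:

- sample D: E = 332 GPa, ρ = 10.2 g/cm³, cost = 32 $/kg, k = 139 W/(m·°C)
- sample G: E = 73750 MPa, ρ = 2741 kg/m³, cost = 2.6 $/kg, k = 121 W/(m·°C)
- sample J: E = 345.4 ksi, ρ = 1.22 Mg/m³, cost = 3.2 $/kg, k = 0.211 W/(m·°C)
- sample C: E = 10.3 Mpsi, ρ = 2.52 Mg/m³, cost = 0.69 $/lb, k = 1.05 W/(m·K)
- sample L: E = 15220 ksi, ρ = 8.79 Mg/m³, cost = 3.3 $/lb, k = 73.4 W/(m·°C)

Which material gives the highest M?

sample G

Screen on constraints: cost ≤ 20 $/kg; k ≥ 37.2 W/(m·K). Survivors: sample G, sample L.
Putting every candidate on a common basis:
  sample G: E = 73.75 GPa, ρ = 2741 kg/m³
  sample L: E = 104.9 GPa, ρ = 8790 kg/m³
  sample G: M = 1.53×10⁻³
  sample L: M = 0.537×10⁻³
Highest index: sample G.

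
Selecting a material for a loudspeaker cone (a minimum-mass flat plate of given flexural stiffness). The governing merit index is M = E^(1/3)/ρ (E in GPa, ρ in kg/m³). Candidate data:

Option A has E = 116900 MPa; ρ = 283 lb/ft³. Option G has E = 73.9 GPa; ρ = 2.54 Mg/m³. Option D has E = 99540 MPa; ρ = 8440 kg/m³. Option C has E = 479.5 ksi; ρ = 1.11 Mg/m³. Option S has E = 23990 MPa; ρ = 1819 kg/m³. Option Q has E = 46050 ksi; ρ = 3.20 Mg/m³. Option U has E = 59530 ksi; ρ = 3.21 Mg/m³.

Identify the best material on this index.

option U

In SI units:
  option A: E = 116.9 GPa, ρ = 4533 kg/m³
  option G: E = 73.90 GPa, ρ = 2540 kg/m³
  option D: E = 99.54 GPa, ρ = 8440 kg/m³
  option C: E = 3.306 GPa, ρ = 1110 kg/m³
  option S: E = 23.99 GPa, ρ = 1819 kg/m³
  option Q: E = 317.5 GPa, ρ = 3200 kg/m³
  option U: E = 410.4 GPa, ρ = 3210 kg/m³
  option U: M = 2.32×10⁻³
  option Q: M = 2.13×10⁻³
  option G: M = 1.65×10⁻³
  option S: M = 1.59×10⁻³
  option C: M = 1.34×10⁻³
  option A: M = 1.08×10⁻³
  option D: M = 0.549×10⁻³
The maximum is for option U.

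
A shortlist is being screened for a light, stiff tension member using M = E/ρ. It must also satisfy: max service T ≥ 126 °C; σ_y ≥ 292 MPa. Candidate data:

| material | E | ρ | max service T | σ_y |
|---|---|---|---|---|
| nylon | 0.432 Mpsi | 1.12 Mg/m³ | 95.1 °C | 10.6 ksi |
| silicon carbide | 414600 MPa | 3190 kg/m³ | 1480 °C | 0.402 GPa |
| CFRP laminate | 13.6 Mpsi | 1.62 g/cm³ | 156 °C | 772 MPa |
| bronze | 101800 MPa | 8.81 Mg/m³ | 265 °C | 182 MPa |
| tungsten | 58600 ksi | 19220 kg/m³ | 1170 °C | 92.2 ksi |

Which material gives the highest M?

silicon carbide

Screen on constraints: max service T ≥ 126 °C; σ_y ≥ 292 MPa. Survivors: silicon carbide, CFRP laminate, tungsten.
After converting to SI:
  silicon carbide: E = 414.6 GPa, ρ = 3190 kg/m³
  CFRP laminate: E = 93.77 GPa, ρ = 1620 kg/m³
  tungsten: E = 404.0 GPa, ρ = 19220 kg/m³
  silicon carbide: M = 130 MN·m/kg
  CFRP laminate: M = 57.9 MN·m/kg
  tungsten: M = 21.0 MN·m/kg
The maximum is for silicon carbide.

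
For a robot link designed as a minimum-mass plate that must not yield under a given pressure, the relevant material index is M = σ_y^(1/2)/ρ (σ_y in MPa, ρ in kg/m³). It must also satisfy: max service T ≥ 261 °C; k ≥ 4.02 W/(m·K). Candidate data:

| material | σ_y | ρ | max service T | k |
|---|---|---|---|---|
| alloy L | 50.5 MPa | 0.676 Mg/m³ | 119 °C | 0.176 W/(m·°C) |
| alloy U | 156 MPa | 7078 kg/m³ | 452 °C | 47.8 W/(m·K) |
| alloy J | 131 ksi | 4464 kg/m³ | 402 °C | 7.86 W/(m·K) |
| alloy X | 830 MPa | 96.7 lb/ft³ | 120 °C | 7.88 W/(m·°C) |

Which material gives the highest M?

Screen on constraints: max service T ≥ 261 °C; k ≥ 4.02 W/(m·K). Survivors: alloy U, alloy J.
Normalizing units and computing the index:
  alloy U: σ_y = 156.0 MPa, ρ = 7078 kg/m³
  alloy J: σ_y = 903.2 MPa, ρ = 4464 kg/m³
  alloy J: M = 6.73×10⁻³
  alloy U: M = 1.76×10⁻³
Highest index: alloy J.

alloy J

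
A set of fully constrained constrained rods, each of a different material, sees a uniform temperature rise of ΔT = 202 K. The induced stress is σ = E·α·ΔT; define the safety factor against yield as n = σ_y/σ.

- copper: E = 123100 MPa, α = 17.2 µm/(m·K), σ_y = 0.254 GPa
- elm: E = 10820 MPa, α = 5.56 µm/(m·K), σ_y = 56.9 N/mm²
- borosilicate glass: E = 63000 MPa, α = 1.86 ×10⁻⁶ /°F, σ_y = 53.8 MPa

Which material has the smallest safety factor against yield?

copper

In consistent units (E in GPa, α in ×10⁻⁶/K, σ_y in MPa):
  copper: E = 123.1, α = 17.2, σ_y = 254.0 → σ = 428 MPa, n = 0.594
  elm: E = 10.82, α = 5.56, σ_y = 56.90 → σ = 12.2 MPa, n = 4.68
  borosilicate glass: E = 63.00, α = 3.35, σ_y = 53.80 → σ = 42.6 MPa, n = 1.26
Smallest n: copper with n = 0.594.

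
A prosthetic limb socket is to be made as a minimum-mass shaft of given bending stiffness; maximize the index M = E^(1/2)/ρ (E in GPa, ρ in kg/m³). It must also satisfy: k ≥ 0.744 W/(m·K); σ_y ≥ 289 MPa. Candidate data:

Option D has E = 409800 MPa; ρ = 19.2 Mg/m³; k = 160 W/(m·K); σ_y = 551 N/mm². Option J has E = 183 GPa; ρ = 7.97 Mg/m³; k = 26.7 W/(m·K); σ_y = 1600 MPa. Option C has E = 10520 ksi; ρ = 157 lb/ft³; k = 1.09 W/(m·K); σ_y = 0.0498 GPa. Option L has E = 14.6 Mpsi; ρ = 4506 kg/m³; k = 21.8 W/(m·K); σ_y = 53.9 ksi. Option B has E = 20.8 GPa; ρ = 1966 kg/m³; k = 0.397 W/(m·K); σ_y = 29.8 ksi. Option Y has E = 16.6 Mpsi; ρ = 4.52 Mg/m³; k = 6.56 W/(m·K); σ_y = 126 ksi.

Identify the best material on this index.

option Y

Screen on constraints: k ≥ 0.744 W/(m·K); σ_y ≥ 289 MPa. Survivors: option D, option J, option L, option Y.
Convert each candidate to consistent units, then evaluate M:
  option D: E = 409.8 GPa, ρ = 19200 kg/m³
  option J: E = 183.0 GPa, ρ = 7970 kg/m³
  option L: E = 100.7 GPa, ρ = 4506 kg/m³
  option Y: E = 114.5 GPa, ρ = 4520 kg/m³
  option Y: M = 2.37×10⁻³
  option L: M = 2.23×10⁻³
  option J: M = 1.70×10⁻³
  option D: M = 1.05×10⁻³
The maximum is for option Y.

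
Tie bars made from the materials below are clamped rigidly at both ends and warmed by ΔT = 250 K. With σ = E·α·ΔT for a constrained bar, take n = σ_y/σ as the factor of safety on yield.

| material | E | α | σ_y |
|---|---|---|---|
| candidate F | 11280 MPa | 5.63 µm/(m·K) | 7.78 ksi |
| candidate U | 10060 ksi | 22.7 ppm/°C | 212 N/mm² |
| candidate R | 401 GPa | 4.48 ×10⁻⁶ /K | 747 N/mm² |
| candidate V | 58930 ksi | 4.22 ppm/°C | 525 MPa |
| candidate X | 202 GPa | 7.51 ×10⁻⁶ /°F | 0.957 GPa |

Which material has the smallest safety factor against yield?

In consistent units (E in GPa, α in ×10⁻⁶/K, σ_y in MPa):
  candidate F: E = 11.28, α = 5.63, σ_y = 53.64 → σ = 15.9 MPa, n = 3.38
  candidate U: E = 69.36, α = 22.7, σ_y = 212.0 → σ = 394 MPa, n = 0.539
  candidate R: E = 401.0, α = 4.48, σ_y = 747.0 → σ = 449 MPa, n = 1.66
  candidate V: E = 406.3, α = 4.22, σ_y = 525.0 → σ = 429 MPa, n = 1.22
  candidate X: E = 202.0, α = 13.5, σ_y = 957.0 → σ = 683 MPa, n = 1.40
Candidate U has the lowest safety factor, n = 0.539.

candidate U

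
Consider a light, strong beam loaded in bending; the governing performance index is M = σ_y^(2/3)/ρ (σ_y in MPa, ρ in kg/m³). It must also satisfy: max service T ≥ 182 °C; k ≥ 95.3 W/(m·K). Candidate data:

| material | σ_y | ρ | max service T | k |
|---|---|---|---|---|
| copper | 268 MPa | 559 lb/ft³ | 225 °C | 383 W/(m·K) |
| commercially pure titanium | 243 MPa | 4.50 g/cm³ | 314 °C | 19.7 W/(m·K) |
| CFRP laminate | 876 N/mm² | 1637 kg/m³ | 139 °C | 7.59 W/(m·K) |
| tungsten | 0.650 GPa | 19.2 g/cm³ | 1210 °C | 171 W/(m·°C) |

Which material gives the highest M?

copper

Screen on constraints: max service T ≥ 182 °C; k ≥ 95.3 W/(m·K). Survivors: copper, tungsten.
Normalizing units and computing the index:
  copper: σ_y = 268.0 MPa, ρ = 8954 kg/m³
  tungsten: σ_y = 650.0 MPa, ρ = 19200 kg/m³
  copper: M = 4.64×10⁻³
  tungsten: M = 3.91×10⁻³
Copper has the largest M.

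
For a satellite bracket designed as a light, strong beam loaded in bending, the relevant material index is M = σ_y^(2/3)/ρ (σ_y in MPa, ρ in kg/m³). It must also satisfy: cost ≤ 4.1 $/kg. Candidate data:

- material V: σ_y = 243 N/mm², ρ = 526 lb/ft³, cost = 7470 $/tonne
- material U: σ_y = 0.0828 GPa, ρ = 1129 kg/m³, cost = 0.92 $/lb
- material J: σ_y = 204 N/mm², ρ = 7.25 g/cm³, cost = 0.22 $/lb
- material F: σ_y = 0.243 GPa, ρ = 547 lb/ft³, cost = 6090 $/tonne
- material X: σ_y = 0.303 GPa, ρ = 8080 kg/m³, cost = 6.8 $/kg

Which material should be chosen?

Screen on constraints: cost ≤ 4.1 $/kg. Survivors: material U, material J.
Putting every candidate on a common basis:
  material U: σ_y = 82.80 MPa, ρ = 1129 kg/m³
  material J: σ_y = 204.0 MPa, ρ = 7250 kg/m³
  material U: M = 16.8×10⁻³
  material J: M = 4.78×10⁻³
Material U has the largest M.

material U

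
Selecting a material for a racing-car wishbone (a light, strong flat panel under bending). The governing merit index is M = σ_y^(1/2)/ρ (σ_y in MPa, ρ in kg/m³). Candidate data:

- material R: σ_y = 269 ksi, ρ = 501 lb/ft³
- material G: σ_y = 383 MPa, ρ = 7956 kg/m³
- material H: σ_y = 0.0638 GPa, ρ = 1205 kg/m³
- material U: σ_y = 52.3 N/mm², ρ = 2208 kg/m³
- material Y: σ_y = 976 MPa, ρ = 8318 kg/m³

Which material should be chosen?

material H

In SI units:
  material R: σ_y = 1855 MPa, ρ = 8025 kg/m³
  material G: σ_y = 383.0 MPa, ρ = 7956 kg/m³
  material H: σ_y = 63.80 MPa, ρ = 1205 kg/m³
  material U: σ_y = 52.30 MPa, ρ = 2208 kg/m³
  material Y: σ_y = 976.0 MPa, ρ = 8318 kg/m³
  material H: M = 6.63×10⁻³
  material R: M = 5.37×10⁻³
  material Y: M = 3.76×10⁻³
  material U: M = 3.28×10⁻³
  material G: M = 2.46×10⁻³
Highest index: material H.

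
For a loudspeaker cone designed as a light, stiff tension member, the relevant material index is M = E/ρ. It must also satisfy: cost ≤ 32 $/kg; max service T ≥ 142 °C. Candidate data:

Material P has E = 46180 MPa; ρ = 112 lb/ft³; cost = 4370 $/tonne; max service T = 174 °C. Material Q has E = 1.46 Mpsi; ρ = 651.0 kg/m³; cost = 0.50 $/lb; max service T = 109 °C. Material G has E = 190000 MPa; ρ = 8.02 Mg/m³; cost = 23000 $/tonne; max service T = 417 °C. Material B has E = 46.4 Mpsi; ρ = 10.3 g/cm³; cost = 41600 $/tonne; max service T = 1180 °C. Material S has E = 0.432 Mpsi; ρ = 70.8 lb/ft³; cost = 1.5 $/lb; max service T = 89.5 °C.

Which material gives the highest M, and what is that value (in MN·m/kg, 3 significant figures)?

Screen on constraints: cost ≤ 32 $/kg; max service T ≥ 142 °C. Survivors: material P, material G.
Normalizing units and computing the index:
  material P: E = 46.18 GPa, ρ = 1794 kg/m³
  material G: E = 190.0 GPa, ρ = 8020 kg/m³
  material P: M = 25.7 MN·m/kg
  material G: M = 23.7 MN·m/kg
Highest index: material P.

material P, M = 25.7 MN·m/kg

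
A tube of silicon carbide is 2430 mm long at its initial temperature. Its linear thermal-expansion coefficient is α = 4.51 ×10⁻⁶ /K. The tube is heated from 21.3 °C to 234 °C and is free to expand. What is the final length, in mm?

2432.3 mm

ΔT = 234 − 21.3 = 212.7 K.
ΔL = α·L₀·ΔT = 4.51×10⁻⁶ × 2430 mm × 212.7 K = 2.33 mm.
L = L₀ + ΔL = 2430 + 2.33 = 2432.3 mm.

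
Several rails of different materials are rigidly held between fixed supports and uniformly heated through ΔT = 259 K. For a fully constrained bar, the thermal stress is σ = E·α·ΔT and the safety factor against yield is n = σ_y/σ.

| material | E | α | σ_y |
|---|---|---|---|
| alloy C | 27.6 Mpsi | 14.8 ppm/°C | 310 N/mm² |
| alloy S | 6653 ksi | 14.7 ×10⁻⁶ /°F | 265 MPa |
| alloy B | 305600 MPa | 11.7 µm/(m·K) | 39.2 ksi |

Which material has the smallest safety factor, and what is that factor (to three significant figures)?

alloy B, n = 0.292

In consistent units (E in GPa, α in ×10⁻⁶/K, σ_y in MPa):
  alloy C: E = 190.3, α = 14.8, σ_y = 310.0 → σ = 729 MPa, n = 0.425
  alloy S: E = 45.87, α = 26.5, σ_y = 265.0 → σ = 314 MPa, n = 0.843
  alloy B: E = 305.6, α = 11.7, σ_y = 270.3 → σ = 926 MPa, n = 0.292
The minimum is alloy B at n = 0.292.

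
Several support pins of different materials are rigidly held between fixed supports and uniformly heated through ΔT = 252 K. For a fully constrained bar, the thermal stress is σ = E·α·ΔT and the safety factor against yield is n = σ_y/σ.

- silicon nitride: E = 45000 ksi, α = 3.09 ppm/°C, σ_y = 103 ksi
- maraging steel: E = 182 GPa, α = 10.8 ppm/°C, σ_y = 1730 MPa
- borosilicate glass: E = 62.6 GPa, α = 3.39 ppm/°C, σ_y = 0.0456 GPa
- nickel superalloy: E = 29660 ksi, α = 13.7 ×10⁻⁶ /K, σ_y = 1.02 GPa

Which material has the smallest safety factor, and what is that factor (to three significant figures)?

borosilicate glass, n = 0.853

With everything in SI (GPa, ×10⁻⁶/K, MPa):
  silicon nitride: E = 310.3, α = 3.09, σ_y = 710.2 → σ = 242 MPa, n = 2.94
  maraging steel: E = 182.0, α = 10.8, σ_y = 1730 → σ = 495 MPa, n = 3.49
  borosilicate glass: E = 62.60, α = 3.39, σ_y = 45.60 → σ = 53.5 MPa, n = 0.853
  nickel superalloy: E = 204.5, α = 13.7, σ_y = 1020 → σ = 706 MPa, n = 1.44
Smallest n: borosilicate glass with n = 0.853.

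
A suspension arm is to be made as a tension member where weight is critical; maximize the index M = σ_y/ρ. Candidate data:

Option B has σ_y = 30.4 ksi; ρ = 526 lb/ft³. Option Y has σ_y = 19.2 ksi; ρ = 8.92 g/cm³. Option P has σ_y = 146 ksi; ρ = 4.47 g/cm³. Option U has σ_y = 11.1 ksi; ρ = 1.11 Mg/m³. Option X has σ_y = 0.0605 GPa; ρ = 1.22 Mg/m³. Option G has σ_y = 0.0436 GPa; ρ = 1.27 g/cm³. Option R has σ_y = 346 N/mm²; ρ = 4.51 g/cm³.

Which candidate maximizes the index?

option P

Convert each candidate to consistent units, then evaluate M:
  option B: σ_y = 209.6 MPa, ρ = 8426 kg/m³
  option Y: σ_y = 132.4 MPa, ρ = 8920 kg/m³
  option P: σ_y = 1007 MPa, ρ = 4470 kg/m³
  option U: σ_y = 76.53 MPa, ρ = 1110 kg/m³
  option X: σ_y = 60.50 MPa, ρ = 1220 kg/m³
  option G: σ_y = 43.60 MPa, ρ = 1270 kg/m³
  option R: σ_y = 346.0 MPa, ρ = 4510 kg/m³
  option P: M = 225 kN·m/kg
  option R: M = 76.7 kN·m/kg
  option U: M = 68.9 kN·m/kg
  option X: M = 49.6 kN·m/kg
  option G: M = 34.3 kN·m/kg
  option B: M = 24.9 kN·m/kg
  option Y: M = 14.8 kN·m/kg
Option P has the largest M.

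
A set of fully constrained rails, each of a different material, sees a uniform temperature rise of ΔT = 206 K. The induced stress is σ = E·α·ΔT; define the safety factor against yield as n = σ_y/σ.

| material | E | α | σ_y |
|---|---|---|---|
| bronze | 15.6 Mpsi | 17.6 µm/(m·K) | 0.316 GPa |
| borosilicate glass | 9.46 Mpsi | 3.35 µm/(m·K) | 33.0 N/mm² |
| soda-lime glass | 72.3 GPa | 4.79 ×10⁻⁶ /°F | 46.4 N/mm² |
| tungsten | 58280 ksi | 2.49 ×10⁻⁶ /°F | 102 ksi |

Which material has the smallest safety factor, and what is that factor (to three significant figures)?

soda-lime glass, n = 0.361

Per material, after unit conversion:
  bronze: E = 107.6, α = 17.6, σ_y = 316.0 → σ = 390 MPa, n = 0.810
  borosilicate glass: E = 65.22, α = 3.35, σ_y = 33.00 → σ = 45.0 MPa, n = 0.733
  soda-lime glass: E = 72.30, α = 8.62, σ_y = 46.40 → σ = 128 MPa, n = 0.361
  tungsten: E = 401.8, α = 4.48, σ_y = 703.3 → σ = 371 MPa, n = 1.90
The minimum is soda-lime glass at n = 0.361.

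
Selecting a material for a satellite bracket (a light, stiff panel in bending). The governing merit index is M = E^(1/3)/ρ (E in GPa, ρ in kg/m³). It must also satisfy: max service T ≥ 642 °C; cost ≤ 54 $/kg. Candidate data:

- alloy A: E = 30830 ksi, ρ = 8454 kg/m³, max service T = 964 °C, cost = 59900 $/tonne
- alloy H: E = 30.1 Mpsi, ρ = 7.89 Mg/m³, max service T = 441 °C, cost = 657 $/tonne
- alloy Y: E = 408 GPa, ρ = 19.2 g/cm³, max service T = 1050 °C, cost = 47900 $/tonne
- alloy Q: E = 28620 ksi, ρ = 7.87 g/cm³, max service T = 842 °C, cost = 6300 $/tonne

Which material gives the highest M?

alloy Q

Screen on constraints: max service T ≥ 642 °C; cost ≤ 54 $/kg. Survivors: alloy Y, alloy Q.
Normalizing units and computing the index:
  alloy Y: E = 408.0 GPa, ρ = 19200 kg/m³
  alloy Q: E = 197.3 GPa, ρ = 7870 kg/m³
  alloy Q: M = 0.740×10⁻³
  alloy Y: M = 0.386×10⁻³
Alloy Q ranks first.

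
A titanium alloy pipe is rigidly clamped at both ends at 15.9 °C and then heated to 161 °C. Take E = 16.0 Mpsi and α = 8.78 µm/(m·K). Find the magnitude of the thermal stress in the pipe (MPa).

141 MPa

E = 16.0 Mpsi = 110.3 GPa.
ΔT = 145.1 K. Constrained thermal stress σ = E·α·ΔT = 110.3×10³ MPa × 8.78×10⁻⁶ × 145.1 = 141 MPa (compressive).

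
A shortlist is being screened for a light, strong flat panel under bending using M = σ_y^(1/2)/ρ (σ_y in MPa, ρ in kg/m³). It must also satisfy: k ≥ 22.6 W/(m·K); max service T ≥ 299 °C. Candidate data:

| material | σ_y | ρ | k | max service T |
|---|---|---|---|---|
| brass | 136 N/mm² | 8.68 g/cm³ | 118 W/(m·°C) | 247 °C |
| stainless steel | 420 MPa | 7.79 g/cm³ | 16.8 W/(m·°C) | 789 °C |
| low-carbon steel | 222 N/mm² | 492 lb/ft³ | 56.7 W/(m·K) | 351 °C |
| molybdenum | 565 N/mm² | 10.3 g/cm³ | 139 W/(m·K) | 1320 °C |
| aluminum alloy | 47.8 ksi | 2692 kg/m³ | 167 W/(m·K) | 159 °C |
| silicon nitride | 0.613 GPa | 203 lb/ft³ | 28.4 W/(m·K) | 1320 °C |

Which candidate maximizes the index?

Screen on constraints: k ≥ 22.6 W/(m·K); max service T ≥ 299 °C. Survivors: low-carbon steel, molybdenum, silicon nitride.
Normalizing units and computing the index:
  low-carbon steel: σ_y = 222.0 MPa, ρ = 7881 kg/m³
  molybdenum: σ_y = 565.0 MPa, ρ = 10300 kg/m³
  silicon nitride: σ_y = 613.0 MPa, ρ = 3252 kg/m³
  silicon nitride: M = 7.61×10⁻³
  molybdenum: M = 2.31×10⁻³
  low-carbon steel: M = 1.89×10⁻³
Highest index: silicon nitride.

silicon nitride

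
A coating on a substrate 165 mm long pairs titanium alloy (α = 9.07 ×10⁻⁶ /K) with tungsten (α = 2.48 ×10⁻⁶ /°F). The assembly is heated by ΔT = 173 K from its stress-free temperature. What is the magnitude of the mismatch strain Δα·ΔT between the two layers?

7.97×10⁻⁴

tungsten: α = 2.48×10⁻⁶/°F × 9/5 = 4.46×10⁻⁶/K.
Δα = |9.07 − 4.46|×10⁻⁶/K = 4.61×10⁻⁶/K.
Mismatch strain = Δα·ΔT = 4.61×10⁻⁶ × 173.0 = 7.97×10⁻⁴.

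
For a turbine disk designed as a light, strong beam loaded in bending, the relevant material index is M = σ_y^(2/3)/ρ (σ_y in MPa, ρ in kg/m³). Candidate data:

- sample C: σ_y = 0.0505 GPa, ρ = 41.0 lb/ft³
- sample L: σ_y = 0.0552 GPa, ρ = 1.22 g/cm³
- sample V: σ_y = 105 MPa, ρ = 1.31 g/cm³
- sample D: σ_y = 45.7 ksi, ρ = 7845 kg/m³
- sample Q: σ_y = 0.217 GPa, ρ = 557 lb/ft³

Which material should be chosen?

sample C

Convert each candidate to consistent units, then evaluate M:
  sample C: σ_y = 50.50 MPa, ρ = 656.8 kg/m³
  sample L: σ_y = 55.20 MPa, ρ = 1220 kg/m³
  sample V: σ_y = 105.0 MPa, ρ = 1310 kg/m³
  sample D: σ_y = 315.1 MPa, ρ = 7845 kg/m³
  sample Q: σ_y = 217.0 MPa, ρ = 8922 kg/m³
  sample C: M = 20.8×10⁻³
  sample V: M = 17.0×10⁻³
  sample L: M = 11.9×10⁻³
  sample D: M = 5.90×10⁻³
  sample Q: M = 4.05×10⁻³
Highest index: sample C.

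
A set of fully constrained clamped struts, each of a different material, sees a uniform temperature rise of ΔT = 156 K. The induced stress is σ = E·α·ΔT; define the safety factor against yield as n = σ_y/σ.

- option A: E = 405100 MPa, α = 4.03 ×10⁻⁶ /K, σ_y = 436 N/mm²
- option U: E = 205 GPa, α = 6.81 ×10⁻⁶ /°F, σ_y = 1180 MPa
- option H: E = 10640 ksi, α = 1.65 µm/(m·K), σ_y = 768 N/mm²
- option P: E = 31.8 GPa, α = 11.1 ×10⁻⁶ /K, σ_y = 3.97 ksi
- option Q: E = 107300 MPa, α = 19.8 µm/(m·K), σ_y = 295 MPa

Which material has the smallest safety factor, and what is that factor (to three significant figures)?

Per material, after unit conversion:
  option A: E = 405.1, α = 4.03, σ_y = 436.0 → σ = 255 MPa, n = 1.71
  option U: E = 205.0, α = 12.3, σ_y = 1180 → σ = 392 MPa, n = 3.01
  option H: E = 73.36, α = 1.65, σ_y = 768.0 → σ = 18.9 MPa, n = 40.7
  option P: E = 31.80, α = 11.1, σ_y = 27.37 → σ = 55.1 MPa, n = 0.497
  option Q: E = 107.3, α = 19.8, σ_y = 295.0 → σ = 331 MPa, n = 0.890
Smallest n: option P with n = 0.497.

option P, n = 0.497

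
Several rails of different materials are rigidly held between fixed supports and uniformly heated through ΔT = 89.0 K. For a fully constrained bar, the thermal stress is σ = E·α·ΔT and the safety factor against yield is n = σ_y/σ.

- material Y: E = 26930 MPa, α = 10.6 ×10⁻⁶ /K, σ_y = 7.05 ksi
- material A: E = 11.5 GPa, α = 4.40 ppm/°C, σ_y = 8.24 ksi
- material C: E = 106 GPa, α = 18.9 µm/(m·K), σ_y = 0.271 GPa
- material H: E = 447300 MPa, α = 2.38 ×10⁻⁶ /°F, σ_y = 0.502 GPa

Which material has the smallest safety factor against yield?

material C

With everything in SI (GPa, ×10⁻⁶/K, MPa):
  material Y: E = 26.93, α = 10.6, σ_y = 48.61 → σ = 25.4 MPa, n = 1.91
  material A: E = 11.50, α = 4.40, σ_y = 56.81 → σ = 4.50 MPa, n = 12.6
  material C: E = 106.0, α = 18.9, σ_y = 271.0 → σ = 178 MPa, n = 1.52
  material H: E = 447.3, α = 4.28, σ_y = 502.0 → σ = 171 MPa, n = 2.94
The minimum is material C at n = 1.52.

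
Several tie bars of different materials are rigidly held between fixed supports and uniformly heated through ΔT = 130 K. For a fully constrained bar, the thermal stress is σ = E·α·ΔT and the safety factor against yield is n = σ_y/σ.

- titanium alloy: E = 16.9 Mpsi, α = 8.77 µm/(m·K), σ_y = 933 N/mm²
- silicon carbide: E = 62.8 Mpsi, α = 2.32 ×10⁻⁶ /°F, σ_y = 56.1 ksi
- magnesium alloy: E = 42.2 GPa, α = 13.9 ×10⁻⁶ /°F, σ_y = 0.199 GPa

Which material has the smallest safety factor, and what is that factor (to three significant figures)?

Converting E to GPa, α to ×10⁻⁶/K, σ_y to MPa, then σ and n for each:
  titanium alloy: E = 116.5, α = 8.77, σ_y = 933.0 → σ = 133 MPa, n = 7.02
  silicon carbide: E = 433.0, α = 4.18, σ_y = 386.8 → σ = 235 MPa, n = 1.65
  magnesium alloy: E = 42.20, α = 25.0, σ_y = 199.0 → σ = 137 MPa, n = 1.45
Magnesium alloy has the lowest safety factor, n = 1.45.

magnesium alloy, n = 1.45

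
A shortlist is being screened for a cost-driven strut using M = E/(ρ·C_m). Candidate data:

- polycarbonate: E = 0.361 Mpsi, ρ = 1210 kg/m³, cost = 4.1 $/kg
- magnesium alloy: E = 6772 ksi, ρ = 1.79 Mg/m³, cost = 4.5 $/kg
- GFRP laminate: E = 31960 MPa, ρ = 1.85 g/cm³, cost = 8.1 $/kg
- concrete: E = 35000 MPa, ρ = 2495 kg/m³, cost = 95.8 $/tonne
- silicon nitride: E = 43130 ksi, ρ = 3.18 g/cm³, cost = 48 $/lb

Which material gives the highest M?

In SI units:
  polycarbonate: E = 2.489 GPa, ρ = 1210 kg/m³, cost = 4.100 $/kg
  magnesium alloy: E = 46.69 GPa, ρ = 1790 kg/m³, cost = 4.500 $/kg
  GFRP laminate: E = 31.96 GPa, ρ = 1850 kg/m³, cost = 8.100 $/kg
  concrete: E = 35.00 GPa, ρ = 2495 kg/m³, cost = 0.09580 $/kg
  silicon nitride: E = 297.4 GPa, ρ = 3180 kg/m³, cost = 105.8 $/kg
  concrete: M = 146 MN·m per $
  magnesium alloy: M = 5.80 MN·m per $
  GFRP laminate: M = 2.13 MN·m per $
  silicon nitride: M = 0.884 MN·m per $
  polycarbonate: M = 0.502 MN·m per $
Concrete ranks first.

concrete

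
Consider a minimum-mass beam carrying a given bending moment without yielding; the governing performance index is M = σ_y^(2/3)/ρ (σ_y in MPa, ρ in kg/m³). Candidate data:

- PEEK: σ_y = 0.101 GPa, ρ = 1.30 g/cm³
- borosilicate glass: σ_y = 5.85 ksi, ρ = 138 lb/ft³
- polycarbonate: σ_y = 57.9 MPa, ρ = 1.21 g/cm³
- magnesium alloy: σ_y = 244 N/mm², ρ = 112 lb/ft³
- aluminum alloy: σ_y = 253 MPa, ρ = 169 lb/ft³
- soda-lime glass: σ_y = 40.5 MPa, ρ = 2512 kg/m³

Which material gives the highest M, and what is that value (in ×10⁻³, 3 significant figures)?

magnesium alloy, M = 21.8×10⁻³

In SI units:
  PEEK: σ_y = 101.0 MPa, ρ = 1300 kg/m³
  borosilicate glass: σ_y = 40.33 MPa, ρ = 2211 kg/m³
  polycarbonate: σ_y = 57.90 MPa, ρ = 1210 kg/m³
  magnesium alloy: σ_y = 244.0 MPa, ρ = 1794 kg/m³
  aluminum alloy: σ_y = 253.0 MPa, ρ = 2707 kg/m³
  soda-lime glass: σ_y = 40.50 MPa, ρ = 2512 kg/m³
  magnesium alloy: M = 21.8×10⁻³
  PEEK: M = 16.7×10⁻³
  aluminum alloy: M = 14.8×10⁻³
  polycarbonate: M = 12.4×10⁻³
  borosilicate glass: M = 5.32×10⁻³
  soda-lime glass: M = 4.69×10⁻³
Highest index: magnesium alloy.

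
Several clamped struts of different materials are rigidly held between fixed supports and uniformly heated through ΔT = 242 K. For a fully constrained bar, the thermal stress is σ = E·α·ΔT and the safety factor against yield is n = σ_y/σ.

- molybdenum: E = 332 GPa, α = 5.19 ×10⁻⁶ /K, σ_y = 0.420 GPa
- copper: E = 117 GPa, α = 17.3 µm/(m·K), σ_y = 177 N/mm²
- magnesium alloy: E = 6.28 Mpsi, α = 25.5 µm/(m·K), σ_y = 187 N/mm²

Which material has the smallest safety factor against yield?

Converting E to GPa, α to ×10⁻⁶/K, σ_y to MPa, then σ and n for each:
  molybdenum: E = 332.0, α = 5.19, σ_y = 420.0 → σ = 417 MPa, n = 1.01
  copper: E = 117.0, α = 17.3, σ_y = 177.0 → σ = 490 MPa, n = 0.361
  magnesium alloy: E = 43.30, α = 25.5, σ_y = 187.0 → σ = 267 MPa, n = 0.700
Copper has the lowest safety factor, n = 0.361.

copper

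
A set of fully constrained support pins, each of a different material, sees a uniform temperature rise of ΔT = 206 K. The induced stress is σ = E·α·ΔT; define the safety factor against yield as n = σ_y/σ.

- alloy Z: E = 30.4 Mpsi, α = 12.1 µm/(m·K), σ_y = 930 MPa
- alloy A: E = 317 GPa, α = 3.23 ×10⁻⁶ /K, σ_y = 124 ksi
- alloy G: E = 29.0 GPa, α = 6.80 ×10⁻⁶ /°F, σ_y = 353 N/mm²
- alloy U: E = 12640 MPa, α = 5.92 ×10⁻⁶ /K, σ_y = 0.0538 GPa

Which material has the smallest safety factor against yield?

alloy Z

With everything in SI (GPa, ×10⁻⁶/K, MPa):
  alloy Z: E = 209.6, α = 12.1, σ_y = 930.0 → σ = 522 MPa, n = 1.78
  alloy A: E = 317.0, α = 3.23, σ_y = 855.0 → σ = 211 MPa, n = 4.05
  alloy G: E = 29.00, α = 12.2, σ_y = 353.0 → σ = 73.1 MPa, n = 4.83
  alloy U: E = 12.64, α = 5.92, σ_y = 53.80 → σ = 15.4 MPa, n = 3.49
Alloy Z has the lowest safety factor, n = 1.78.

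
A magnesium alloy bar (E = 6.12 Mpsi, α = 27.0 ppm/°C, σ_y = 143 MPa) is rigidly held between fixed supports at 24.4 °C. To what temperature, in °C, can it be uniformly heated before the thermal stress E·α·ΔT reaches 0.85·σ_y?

E = 6.12 Mpsi = 42.20 GPa.
E·α·ΔT = 121.5 MPa ⇒ ΔT = 121.5 / (42.20×10³ × 27.0×10⁻⁶) = 106.7 K.
T = 24.4 + 106.7 = 131.1 °C.

131 °C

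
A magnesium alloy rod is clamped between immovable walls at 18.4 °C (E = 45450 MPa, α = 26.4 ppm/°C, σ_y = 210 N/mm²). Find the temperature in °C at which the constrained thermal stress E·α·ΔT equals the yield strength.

E = 45450 MPa = 45.45 GPa.
σ_y = 210 N/mm² = 210.0 MPa.
E·α·ΔT = 210.0 MPa ⇒ ΔT = 210.0 / (45.45×10³ × 26.4×10⁻⁶) = 175.0 K.
T = 18.4 + 175.0 = 193.4 °C.

193 °C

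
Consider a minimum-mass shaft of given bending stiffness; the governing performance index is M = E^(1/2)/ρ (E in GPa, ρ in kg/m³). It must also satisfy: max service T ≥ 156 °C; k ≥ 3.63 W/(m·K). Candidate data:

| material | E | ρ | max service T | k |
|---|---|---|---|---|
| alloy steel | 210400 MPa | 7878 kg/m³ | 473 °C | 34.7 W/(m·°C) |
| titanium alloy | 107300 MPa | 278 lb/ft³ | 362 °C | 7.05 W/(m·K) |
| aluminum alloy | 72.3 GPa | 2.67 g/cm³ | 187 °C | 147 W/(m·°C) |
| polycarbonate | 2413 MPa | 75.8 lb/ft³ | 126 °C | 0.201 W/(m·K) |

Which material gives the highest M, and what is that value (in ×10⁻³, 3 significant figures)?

aluminum alloy, M = 3.18×10⁻³

Screen on constraints: max service T ≥ 156 °C; k ≥ 3.63 W/(m·K). Survivors: alloy steel, titanium alloy, aluminum alloy.
Convert each candidate to consistent units, then evaluate M:
  alloy steel: E = 210.4 GPa, ρ = 7878 kg/m³
  titanium alloy: E = 107.3 GPa, ρ = 4453 kg/m³
  aluminum alloy: E = 72.30 GPa, ρ = 2670 kg/m³
  aluminum alloy: M = 3.18×10⁻³
  titanium alloy: M = 2.33×10⁻³
  alloy steel: M = 1.84×10⁻³
Aluminum alloy has the largest M.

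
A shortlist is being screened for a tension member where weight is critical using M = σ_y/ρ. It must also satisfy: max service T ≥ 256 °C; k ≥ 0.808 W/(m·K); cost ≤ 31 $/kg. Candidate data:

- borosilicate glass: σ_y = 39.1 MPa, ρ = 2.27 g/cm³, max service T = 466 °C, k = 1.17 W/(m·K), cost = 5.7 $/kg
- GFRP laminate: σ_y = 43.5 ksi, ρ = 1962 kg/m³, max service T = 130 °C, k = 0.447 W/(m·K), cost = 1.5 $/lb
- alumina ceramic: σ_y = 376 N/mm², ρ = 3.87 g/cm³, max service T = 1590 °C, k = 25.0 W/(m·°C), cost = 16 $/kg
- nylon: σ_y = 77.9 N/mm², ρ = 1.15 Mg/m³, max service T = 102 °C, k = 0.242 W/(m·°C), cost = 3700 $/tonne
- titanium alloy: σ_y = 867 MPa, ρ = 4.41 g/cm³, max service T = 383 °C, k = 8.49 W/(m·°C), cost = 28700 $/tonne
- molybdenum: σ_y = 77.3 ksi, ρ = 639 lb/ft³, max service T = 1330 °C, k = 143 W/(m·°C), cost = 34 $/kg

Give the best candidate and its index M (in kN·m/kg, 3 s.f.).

Screen on constraints: max service T ≥ 256 °C; k ≥ 0.808 W/(m·K); cost ≤ 31 $/kg. Survivors: borosilicate glass, alumina ceramic, titanium alloy.
In SI units:
  borosilicate glass: σ_y = 39.10 MPa, ρ = 2270 kg/m³
  alumina ceramic: σ_y = 376.0 MPa, ρ = 3870 kg/m³
  titanium alloy: σ_y = 867.0 MPa, ρ = 4410 kg/m³
  titanium alloy: M = 197 kN·m/kg
  alumina ceramic: M = 97.2 kN·m/kg
  borosilicate glass: M = 17.2 kN·m/kg
Highest index: titanium alloy.

titanium alloy, M = 197 kN·m/kg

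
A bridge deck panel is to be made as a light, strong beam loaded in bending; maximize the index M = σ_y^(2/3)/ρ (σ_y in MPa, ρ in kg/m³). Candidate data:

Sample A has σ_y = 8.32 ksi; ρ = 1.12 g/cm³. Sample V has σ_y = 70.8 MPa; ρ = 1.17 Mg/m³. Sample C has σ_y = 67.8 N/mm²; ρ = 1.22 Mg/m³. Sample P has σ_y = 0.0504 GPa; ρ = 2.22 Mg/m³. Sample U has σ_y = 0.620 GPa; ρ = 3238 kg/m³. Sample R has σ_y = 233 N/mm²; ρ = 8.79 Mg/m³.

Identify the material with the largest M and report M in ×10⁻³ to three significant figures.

In SI units:
  sample A: σ_y = 57.36 MPa, ρ = 1120 kg/m³
  sample V: σ_y = 70.80 MPa, ρ = 1170 kg/m³
  sample C: σ_y = 67.80 MPa, ρ = 1220 kg/m³
  sample P: σ_y = 50.40 MPa, ρ = 2220 kg/m³
  sample U: σ_y = 620.0 MPa, ρ = 3238 kg/m³
  sample R: σ_y = 233.0 MPa, ρ = 8790 kg/m³
  sample U: M = 22.5×10⁻³
  sample V: M = 14.6×10⁻³
  sample C: M = 13.6×10⁻³
  sample A: M = 13.3×10⁻³
  sample P: M = 6.15×10⁻³
  sample R: M = 4.31×10⁻³
Sample U has the largest M.

sample U, M = 22.5×10⁻³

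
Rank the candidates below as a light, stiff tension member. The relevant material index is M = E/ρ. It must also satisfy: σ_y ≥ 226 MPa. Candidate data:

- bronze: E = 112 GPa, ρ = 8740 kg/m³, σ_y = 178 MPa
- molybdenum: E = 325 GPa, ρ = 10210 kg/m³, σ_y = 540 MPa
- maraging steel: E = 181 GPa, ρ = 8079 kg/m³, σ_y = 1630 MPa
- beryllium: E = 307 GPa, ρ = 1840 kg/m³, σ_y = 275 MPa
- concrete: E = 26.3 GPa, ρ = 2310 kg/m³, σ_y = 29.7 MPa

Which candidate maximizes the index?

beryllium

Screen on constraints: σ_y ≥ 226 MPa. Survivors: molybdenum, maraging steel, beryllium.
Per-candidate index values:
  beryllium: M = 167 MN·m/kg
  molybdenum: M = 31.8 MN·m/kg
  maraging steel: M = 22.4 MN·m/kg
Beryllium has the largest M.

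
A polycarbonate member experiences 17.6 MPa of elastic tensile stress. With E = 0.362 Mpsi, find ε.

7.05×10⁻³

E = 0.362 Mpsi = 2.496 GPa = 2496 MPa.
ε = σ/E = 17.6 / 2496 = 7.05×10⁻³.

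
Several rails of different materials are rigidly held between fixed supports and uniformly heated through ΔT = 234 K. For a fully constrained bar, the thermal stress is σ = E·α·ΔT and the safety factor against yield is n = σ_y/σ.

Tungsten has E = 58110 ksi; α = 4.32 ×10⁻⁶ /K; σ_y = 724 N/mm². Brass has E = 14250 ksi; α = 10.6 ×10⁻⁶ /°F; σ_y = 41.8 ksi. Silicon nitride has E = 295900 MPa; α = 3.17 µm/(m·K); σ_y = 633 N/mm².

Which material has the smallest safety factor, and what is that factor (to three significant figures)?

Per material, after unit conversion:
  tungsten: E = 400.7, α = 4.32, σ_y = 724.0 → σ = 405 MPa, n = 1.79
  brass: E = 98.25, α = 19.1, σ_y = 288.2 → σ = 439 MPa, n = 0.657
  silicon nitride: E = 295.9, α = 3.17, σ_y = 633.0 → σ = 219 MPa, n = 2.88
The minimum is brass at n = 0.657.

brass, n = 0.657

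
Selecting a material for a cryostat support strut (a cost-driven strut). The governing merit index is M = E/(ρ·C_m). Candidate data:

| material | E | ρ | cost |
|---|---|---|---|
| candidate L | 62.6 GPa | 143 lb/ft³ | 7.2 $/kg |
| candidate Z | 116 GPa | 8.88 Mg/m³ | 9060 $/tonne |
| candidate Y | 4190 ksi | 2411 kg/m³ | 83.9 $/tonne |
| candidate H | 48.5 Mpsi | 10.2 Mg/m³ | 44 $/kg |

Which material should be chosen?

candidate Y

Putting every candidate on a common basis:
  candidate L: E = 62.60 GPa, ρ = 2291 kg/m³, cost = 7.200 $/kg
  candidate Z: E = 116.0 GPa, ρ = 8880 kg/m³, cost = 9.060 $/kg
  candidate Y: E = 28.89 GPa, ρ = 2411 kg/m³, cost = 0.08390 $/kg
  candidate H: E = 334.4 GPa, ρ = 10200 kg/m³, cost = 44.00 $/kg
  candidate Y: M = 143 MN·m per $
  candidate L: M = 3.80 MN·m per $
  candidate Z: M = 1.44 MN·m per $
  candidate H: M = 0.745 MN·m per $
The maximum is for candidate Y.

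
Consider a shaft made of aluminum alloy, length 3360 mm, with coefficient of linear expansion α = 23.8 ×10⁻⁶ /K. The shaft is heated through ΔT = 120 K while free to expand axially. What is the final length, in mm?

3369.6 mm

ΔL = α·L₀·ΔT = 23.8×10⁻⁶ × 3360 mm × 120.0 K = 9.60 mm.
L = L₀ + ΔL = 3360 + 9.60 = 3369.6 mm.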